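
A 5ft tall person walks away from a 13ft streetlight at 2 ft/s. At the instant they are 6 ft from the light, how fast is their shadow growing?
5/4 ft/s

By similar triangles: 13/(x+s) = 5/s
Solving: s = 5x/8
ds/dt = 5/8 · dx/dt = 5/8 · 2 = 5/4 ft/s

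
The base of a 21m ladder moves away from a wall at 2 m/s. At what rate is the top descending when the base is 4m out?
8√17/85 ≈ 0.3881 m/s

x² + y² = 21²
2x·dx/dt + 2y·dy/dt = 0
dy/dt = -x/y · dx/dt = -4/(5√17) · 2 = -8√17/85 m/s
The top is descending at 8√17/85 ≈ 0.3881 m/s.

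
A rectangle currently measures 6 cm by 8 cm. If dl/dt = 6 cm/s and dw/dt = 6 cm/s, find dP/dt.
24 cm/s

P = 2(l + w)
dP/dt = 2(dl/dt + dw/dt) = 2(6 + 6) = 24 cm/s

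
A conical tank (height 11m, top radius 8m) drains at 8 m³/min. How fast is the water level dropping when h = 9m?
121/(648π) ≈ 0.05944 m/min

r/h = 8/11, so r = (8/11)h
V = (1/3)πr²h = (1/3)π((8/11)h)²h = (64/363)πh³
dV/dh = (64/121)πh²
dh/dt = (dV/dt)/(dV/dh) = -8/((64/121)π·9²) = -121/(648π) m/min
The level is dropping at 121/(648π) ≈ 0.05944 m/min.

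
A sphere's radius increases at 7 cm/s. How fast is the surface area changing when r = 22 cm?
1232π cm²/s

S = 4πr²
dS/dt = dS/dr · dr/dt = 8πr · 7
At r = 22: dS/dt = 1232π cm²/s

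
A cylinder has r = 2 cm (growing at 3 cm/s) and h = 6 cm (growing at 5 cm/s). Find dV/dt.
92π cm³/s

V = πr²h
dV/dt = 2πrh·dr/dt + πr²·dh/dt
= 2π(2)(6)(3) + π(2)²(5)
= 92π cm³/s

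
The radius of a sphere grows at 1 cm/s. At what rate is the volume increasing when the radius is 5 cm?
100π cm³/s

V = (4/3)πr³
dV/dt = dV/dr · dr/dt = 4πr² · 1
At r = 5: dV/dt = 100π cm³/s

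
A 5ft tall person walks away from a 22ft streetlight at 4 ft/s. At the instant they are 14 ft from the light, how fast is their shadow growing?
20/17 ft/s

By similar triangles: 22/(x+s) = 5/s
Solving: s = 5x/17
ds/dt = 5/17 · dx/dt = 5/17 · 4 = 20/17 ft/s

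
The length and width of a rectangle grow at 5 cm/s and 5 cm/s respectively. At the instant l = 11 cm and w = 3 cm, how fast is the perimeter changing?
20 cm/s

P = 2(l + w)
dP/dt = 2(dl/dt + dw/dt) = 2(5 + 5) = 20 cm/s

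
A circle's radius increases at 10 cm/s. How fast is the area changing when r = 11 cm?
220π cm²/s

A = πr²
dA/dt = 2πr · dr/dt = 2π(11)(10) = 220π cm²/s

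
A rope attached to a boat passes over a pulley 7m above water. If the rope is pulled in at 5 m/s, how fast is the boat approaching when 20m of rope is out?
100√39/117 ≈ 5.338 m/s

rope² = x² + 7²
x = √(20² - 7²) = 3√39
dx/dt = (rope/x) · d(rope)/dt = (20/(3√39)) · (-5) = -100√39/117 m/s
The boat approaches at 100√39/117 ≈ 5.338 m/s.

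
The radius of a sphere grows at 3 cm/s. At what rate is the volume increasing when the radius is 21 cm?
5292π cm³/s

V = (4/3)πr³
dV/dt = dV/dr · dr/dt = 4πr² · 3
At r = 21: dV/dt = 5292π cm³/s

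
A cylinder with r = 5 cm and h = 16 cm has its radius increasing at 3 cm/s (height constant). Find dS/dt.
156π cm²/s

S = 2πrh + 2πr² (lateral + bases)
dS/dt = (2πh + 4πr)·dr/dt = (2π·16 + 4π·5)·3
= 156π cm²/s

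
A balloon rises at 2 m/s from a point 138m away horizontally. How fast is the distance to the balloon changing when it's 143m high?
286√39493/39493 ≈ 1.439 m/s

z² = 138² + y²
z = √(138² + 143²) = √39493
dz/dt = y/z · dy/dt = 143/√39493 · 2 = 286√39493/39493 ≈ 1.439 m/s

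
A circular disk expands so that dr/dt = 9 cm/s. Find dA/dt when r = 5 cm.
90π cm²/s

A = πr²
dA/dt = 2πr · dr/dt = 2π(5)(9) = 90π cm²/s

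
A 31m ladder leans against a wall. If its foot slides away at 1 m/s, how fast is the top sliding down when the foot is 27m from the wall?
27√58/116 ≈ 1.773 m/s

x² + y² = 31²
2x·dx/dt + 2y·dy/dt = 0
dy/dt = -x/y · dx/dt = -27/(2√58) · 1 = -27√58/116 m/s
The top is descending at 27√58/116 ≈ 1.773 m/s.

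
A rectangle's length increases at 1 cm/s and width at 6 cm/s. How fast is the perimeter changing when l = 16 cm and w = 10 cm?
14 cm/s

P = 2(l + w)
dP/dt = 2(dl/dt + dw/dt) = 2(1 + 6) = 14 cm/s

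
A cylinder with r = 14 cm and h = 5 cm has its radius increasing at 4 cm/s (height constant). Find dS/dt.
264π cm²/s

S = 2πrh + 2πr² (lateral + bases)
dS/dt = (2πh + 4πr)·dr/dt = (2π·5 + 4π·14)·4
= 264π cm²/s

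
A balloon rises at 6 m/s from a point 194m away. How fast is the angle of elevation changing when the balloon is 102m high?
0.02423 rad/s

tan(θ) = y/194
sec²(θ) · dθ/dt = (1/194) · dy/dt
dθ/dt = cos²(θ)/194 · 6 = 194/(194² + 102²) · 6
dθ/dt = 0.02423 rad/s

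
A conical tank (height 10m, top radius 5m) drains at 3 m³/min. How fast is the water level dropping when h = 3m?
4/(3π) ≈ 0.4244 m/min

r/h = 5/10, so r = (1/2)h
V = (1/3)πr²h = (1/3)π((1/2)h)²h = (1/12)πh³
dV/dh = (1/4)πh²
dh/dt = (dV/dt)/(dV/dh) = -3/((1/4)π·3²) = -4/(3π) m/min
The level is dropping at 4/(3π) ≈ 0.4244 m/min.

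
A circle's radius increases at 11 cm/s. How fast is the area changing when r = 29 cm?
638π cm²/s

A = πr²
dA/dt = 2πr · dr/dt = 2π(29)(11) = 638π cm²/s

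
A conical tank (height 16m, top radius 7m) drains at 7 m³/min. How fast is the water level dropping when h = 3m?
256/(63π) ≈ 1.293 m/min

r/h = 7/16, so r = (7/16)h
V = (1/3)πr²h = (1/3)π((7/16)h)²h = (49/768)πh³
dV/dh = (49/256)πh²
dh/dt = (dV/dt)/(dV/dh) = -7/((49/256)π·3²) = -256/(63π) m/min
The level is dropping at 256/(63π) ≈ 1.293 m/min.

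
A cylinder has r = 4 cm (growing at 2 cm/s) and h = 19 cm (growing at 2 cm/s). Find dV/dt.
336π cm³/s

V = πr²h
dV/dt = 2πrh·dr/dt + πr²·dh/dt
= 2π(4)(19)(2) + π(4)²(2)
= 336π cm³/s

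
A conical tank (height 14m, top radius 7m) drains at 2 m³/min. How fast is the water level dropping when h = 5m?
8/(25π) ≈ 0.1019 m/min

r/h = 7/14, so r = (1/2)h
V = (1/3)πr²h = (1/3)π((1/2)h)²h = (1/12)πh³
dV/dh = (1/4)πh²
dh/dt = (dV/dt)/(dV/dh) = -2/((1/4)π·5²) = -8/(25π) m/min
The level is dropping at 8/(25π) ≈ 0.1019 m/min.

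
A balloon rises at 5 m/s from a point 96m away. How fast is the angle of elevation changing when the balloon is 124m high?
0.019519 rad/s

tan(θ) = y/96
sec²(θ) · dθ/dt = (1/96) · dy/dt
dθ/dt = cos²(θ)/96 · 5 = 96/(96² + 124²) · 5
dθ/dt = 0.019519 rad/s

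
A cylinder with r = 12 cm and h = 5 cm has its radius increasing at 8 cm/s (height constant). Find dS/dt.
464π cm²/s

S = 2πrh + 2πr² (lateral + bases)
dS/dt = (2πh + 4πr)·dr/dt = (2π·5 + 4π·12)·8
= 464π cm²/s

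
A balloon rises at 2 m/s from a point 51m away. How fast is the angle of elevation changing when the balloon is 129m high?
0.005301 rad/s

tan(θ) = y/51
sec²(θ) · dθ/dt = (1/51) · dy/dt
dθ/dt = cos²(θ)/51 · 2 = 51/(51² + 129²) · 2
dθ/dt = 0.005301 rad/s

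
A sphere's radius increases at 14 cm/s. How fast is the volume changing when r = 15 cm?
12600π cm³/s

V = (4/3)πr³
dV/dt = dV/dr · dr/dt = 4πr² · 14
At r = 15: dV/dt = 12600π cm³/s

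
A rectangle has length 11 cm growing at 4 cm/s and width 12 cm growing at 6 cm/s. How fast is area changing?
114 cm²/s

A = lw
dA/dt = w·dl/dt + l·dw/dt = 12·4 + 11·6 = 114 cm²/s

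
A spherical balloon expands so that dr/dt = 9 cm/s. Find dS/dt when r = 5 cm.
360π cm²/s

S = 4πr²
dS/dt = dS/dr · dr/dt = 8πr · 9
At r = 5: dS/dt = 360π cm²/s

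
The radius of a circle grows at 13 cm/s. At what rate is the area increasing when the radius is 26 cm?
676π cm²/s

A = πr²
dA/dt = 2πr · dr/dt = 2π(26)(13) = 676π cm²/s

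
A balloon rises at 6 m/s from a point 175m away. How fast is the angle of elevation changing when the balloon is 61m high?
0.030571 rad/s

tan(θ) = y/175
sec²(θ) · dθ/dt = (1/175) · dy/dt
dθ/dt = cos²(θ)/175 · 6 = 175/(175² + 61²) · 6
dθ/dt = 0.030571 rad/s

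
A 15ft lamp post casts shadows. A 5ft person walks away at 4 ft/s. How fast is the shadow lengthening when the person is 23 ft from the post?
2 ft/s

By similar triangles: 15/(x+s) = 5/s
Solving: s = 5x/10
ds/dt = 5/10 · dx/dt = 1/2 · 4 = 2 ft/s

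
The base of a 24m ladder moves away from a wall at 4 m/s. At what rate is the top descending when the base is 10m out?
20√119/119 ≈ 1.833 m/s

x² + y² = 24²
2x·dx/dt + 2y·dy/dt = 0
dy/dt = -x/y · dx/dt = -10/(2√119) · 4 = -20√119/119 m/s
The top is descending at 20√119/119 ≈ 1.833 m/s.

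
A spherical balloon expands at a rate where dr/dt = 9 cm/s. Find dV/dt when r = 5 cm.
900π cm³/s

V = (4/3)πr³
dV/dt = dV/dr · dr/dt = 4πr² · 9
At r = 5: dV/dt = 900π cm³/s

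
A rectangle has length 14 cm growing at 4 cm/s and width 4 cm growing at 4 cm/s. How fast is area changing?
72 cm²/s

A = lw
dA/dt = w·dl/dt + l·dw/dt = 4·4 + 14·4 = 72 cm²/s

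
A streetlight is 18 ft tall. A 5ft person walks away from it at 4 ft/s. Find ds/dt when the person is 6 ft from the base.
20/13 ft/s

By similar triangles: 18/(x+s) = 5/s
Solving: s = 5x/13
ds/dt = 5/13 · dx/dt = 5/13 · 4 = 20/13 ft/s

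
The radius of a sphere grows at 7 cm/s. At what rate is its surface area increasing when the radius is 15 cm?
840π cm²/s

S = 4πr²
dS/dt = dS/dr · dr/dt = 8πr · 7
At r = 15: dS/dt = 840π cm²/s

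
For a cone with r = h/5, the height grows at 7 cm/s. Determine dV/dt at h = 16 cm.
1792π/25 cm³/s

V = (1/3)π(h/5)²h = πh³/75
dV/dt = πh²/25 · 7
At h = 16: dV/dt = 1792π/25 cm³/s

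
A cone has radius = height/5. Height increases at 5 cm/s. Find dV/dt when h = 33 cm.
1089π/5 cm³/s

V = (1/3)π(h/5)²h = πh³/75
dV/dt = πh²/25 · 5
At h = 33: dV/dt = 1089π/5 cm³/s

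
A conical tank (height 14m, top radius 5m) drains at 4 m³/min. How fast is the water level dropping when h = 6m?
196/(225π) ≈ 0.2773 m/min

r/h = 5/14, so r = (5/14)h
V = (1/3)πr²h = (1/3)π((5/14)h)²h = (25/588)πh³
dV/dh = (25/196)πh²
dh/dt = (dV/dt)/(dV/dh) = -4/((25/196)π·6²) = -196/(225π) m/min
The level is dropping at 196/(225π) ≈ 0.2773 m/min.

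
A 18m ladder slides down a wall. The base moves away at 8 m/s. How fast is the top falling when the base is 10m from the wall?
10√14/7 ≈ 5.345 m/s

x² + y² = 18²
2x·dx/dt + 2y·dy/dt = 0
dy/dt = -x/y · dx/dt = -10/(4√14) · 8 = -10√14/7 m/s
The top is descending at 10√14/7 ≈ 5.345 m/s.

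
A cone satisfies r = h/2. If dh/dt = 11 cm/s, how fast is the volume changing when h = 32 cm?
2816π cm³/s

V = (1/3)π(h/2)²h = πh³/12
dV/dt = πh²/4 · 11
At h = 32: dV/dt = 2816π cm³/s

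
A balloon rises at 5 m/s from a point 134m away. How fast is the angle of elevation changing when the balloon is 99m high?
0.024138 rad/s

tan(θ) = y/134
sec²(θ) · dθ/dt = (1/134) · dy/dt
dθ/dt = cos²(θ)/134 · 5 = 134/(134² + 99²) · 5
dθ/dt = 0.024138 rad/s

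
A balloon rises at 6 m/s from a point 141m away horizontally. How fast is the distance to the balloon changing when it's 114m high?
228√3653/3653 ≈ 3.772 m/s

z² = 141² + y²
z = √(141² + 114²) = 3√3653
dz/dt = y/z · dy/dt = 114/(3√3653) · 6 = 228√3653/3653 ≈ 3.772 m/s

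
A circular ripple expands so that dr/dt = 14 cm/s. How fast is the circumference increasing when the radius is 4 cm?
28π cm/s

C = 2πr
dC/dt = 2π · dr/dt = 2π · 14 = 28π cm/s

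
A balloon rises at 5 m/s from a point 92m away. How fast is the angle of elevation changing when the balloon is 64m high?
0.036624 rad/s

tan(θ) = y/92
sec²(θ) · dθ/dt = (1/92) · dy/dt
dθ/dt = cos²(θ)/92 · 5 = 92/(92² + 64²) · 5
dθ/dt = 0.036624 rad/s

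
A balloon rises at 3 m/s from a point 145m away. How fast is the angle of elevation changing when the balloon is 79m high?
0.015954 rad/s

tan(θ) = y/145
sec²(θ) · dθ/dt = (1/145) · dy/dt
dθ/dt = cos²(θ)/145 · 3 = 145/(145² + 79²) · 3
dθ/dt = 0.015954 rad/s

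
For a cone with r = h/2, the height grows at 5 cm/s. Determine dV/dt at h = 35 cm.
6125π/4 cm³/s

V = (1/3)π(h/2)²h = πh³/12
dV/dt = πh²/4 · 5
At h = 35: dV/dt = 6125π/4 cm³/s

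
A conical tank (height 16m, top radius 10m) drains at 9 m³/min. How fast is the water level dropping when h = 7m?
576/(1225π) ≈ 0.1497 m/min

r/h = 10/16, so r = (5/8)h
V = (1/3)πr²h = (1/3)π((5/8)h)²h = (25/192)πh³
dV/dh = (25/64)πh²
dh/dt = (dV/dt)/(dV/dh) = -9/((25/64)π·7²) = -576/(1225π) m/min
The level is dropping at 576/(1225π) ≈ 0.1497 m/min.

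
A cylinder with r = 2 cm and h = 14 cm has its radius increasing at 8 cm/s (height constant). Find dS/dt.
288π cm²/s

S = 2πrh + 2πr² (lateral + bases)
dS/dt = (2πh + 4πr)·dr/dt = (2π·14 + 4π·2)·8
= 288π cm²/s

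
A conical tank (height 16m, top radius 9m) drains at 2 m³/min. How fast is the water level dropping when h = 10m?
128/(2025π) ≈ 0.02012 m/min

r/h = 9/16, so r = (9/16)h
V = (1/3)πr²h = (1/3)π((9/16)h)²h = (27/256)πh³
dV/dh = (81/256)πh²
dh/dt = (dV/dt)/(dV/dh) = -2/((81/256)π·10²) = -128/(2025π) m/min
The level is dropping at 128/(2025π) ≈ 0.02012 m/min.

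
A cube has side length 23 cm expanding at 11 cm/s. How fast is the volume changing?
17457 cm³/s

V = s³
dV/dt = 3s² · ds/dt = 3·23²·11 = 17457 cm³/s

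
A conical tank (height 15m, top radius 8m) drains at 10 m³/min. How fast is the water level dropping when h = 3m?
125/(32π) ≈ 1.243 m/min

r/h = 8/15, so r = (8/15)h
V = (1/3)πr²h = (1/3)π((8/15)h)²h = (64/675)πh³
dV/dh = (64/225)πh²
dh/dt = (dV/dt)/(dV/dh) = -10/((64/225)π·3²) = -125/(32π) m/min
The level is dropping at 125/(32π) ≈ 1.243 m/min.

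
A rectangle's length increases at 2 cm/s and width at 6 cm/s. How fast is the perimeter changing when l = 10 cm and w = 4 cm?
16 cm/s

P = 2(l + w)
dP/dt = 2(dl/dt + dw/dt) = 2(2 + 6) = 16 cm/s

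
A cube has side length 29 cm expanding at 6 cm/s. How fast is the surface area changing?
2088 cm²/s

A = 6s²
dA/dt = 12s · ds/dt = 12·29·6 = 2088 cm²/s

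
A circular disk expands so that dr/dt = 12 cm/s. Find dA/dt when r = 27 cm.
648π cm²/s

A = πr²
dA/dt = 2πr · dr/dt = 2π(27)(12) = 648π cm²/s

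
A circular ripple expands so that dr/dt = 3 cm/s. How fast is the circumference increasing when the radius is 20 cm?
6π cm/s

C = 2πr
dC/dt = 2π · dr/dt = 2π · 3 = 6π cm/s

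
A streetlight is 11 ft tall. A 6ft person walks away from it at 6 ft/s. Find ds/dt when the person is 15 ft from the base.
36/5 ft/s

By similar triangles: 11/(x+s) = 6/s
Solving: s = 6x/5
ds/dt = 6/5 · dx/dt = 6/5 · 6 = 36/5 ft/s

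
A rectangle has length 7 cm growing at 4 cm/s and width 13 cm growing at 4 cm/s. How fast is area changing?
80 cm²/s

A = lw
dA/dt = w·dl/dt + l·dw/dt = 13·4 + 7·4 = 80 cm²/s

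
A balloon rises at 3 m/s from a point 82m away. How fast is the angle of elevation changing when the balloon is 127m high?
0.010764 rad/s

tan(θ) = y/82
sec²(θ) · dθ/dt = (1/82) · dy/dt
dθ/dt = cos²(θ)/82 · 3 = 82/(82² + 127²) · 3
dθ/dt = 0.010764 rad/s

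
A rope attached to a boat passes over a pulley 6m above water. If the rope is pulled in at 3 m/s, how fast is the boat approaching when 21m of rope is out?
7√5/5 ≈ 3.13 m/s

rope² = x² + 6²
x = √(21² - 6²) = 9√5
dx/dt = (rope/x) · d(rope)/dt = (21/(9√5)) · (-3) = -7√5/5 m/s
The boat approaches at 7√5/5 ≈ 3.13 m/s.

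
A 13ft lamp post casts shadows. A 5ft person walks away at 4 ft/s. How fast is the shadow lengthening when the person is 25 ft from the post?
5/2 ft/s

By similar triangles: 13/(x+s) = 5/s
Solving: s = 5x/8
ds/dt = 5/8 · dx/dt = 5/8 · 4 = 5/2 ft/s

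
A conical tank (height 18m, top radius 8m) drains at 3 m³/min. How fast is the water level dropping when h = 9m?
3/(16π) ≈ 0.05968 m/min

r/h = 8/18, so r = (4/9)h
V = (1/3)πr²h = (1/3)π((4/9)h)²h = (16/243)πh³
dV/dh = (16/81)πh²
dh/dt = (dV/dt)/(dV/dh) = -3/((16/81)π·9²) = -3/(16π) m/min
The level is dropping at 3/(16π) ≈ 0.05968 m/min.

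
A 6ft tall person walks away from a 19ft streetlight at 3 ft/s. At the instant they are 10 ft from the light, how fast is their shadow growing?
18/13 ft/s

By similar triangles: 19/(x+s) = 6/s
Solving: s = 6x/13
ds/dt = 6/13 · dx/dt = 6/13 · 3 = 18/13 ft/s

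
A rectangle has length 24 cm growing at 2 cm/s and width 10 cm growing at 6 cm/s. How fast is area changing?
164 cm²/s

A = lw
dA/dt = w·dl/dt + l·dw/dt = 10·2 + 24·6 = 164 cm²/s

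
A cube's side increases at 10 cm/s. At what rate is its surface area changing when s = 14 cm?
1680 cm²/s

A = 6s²
dA/dt = 12s · ds/dt = 12·14·10 = 1680 cm²/s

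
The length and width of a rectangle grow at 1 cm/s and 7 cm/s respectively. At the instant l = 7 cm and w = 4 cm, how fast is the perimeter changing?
16 cm/s

P = 2(l + w)
dP/dt = 2(dl/dt + dw/dt) = 2(1 + 7) = 16 cm/s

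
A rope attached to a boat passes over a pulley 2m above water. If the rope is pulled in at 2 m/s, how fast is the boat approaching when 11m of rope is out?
22√13/39 ≈ 2.034 m/s

rope² = x² + 2²
x = √(11² - 2²) = 3√13
dx/dt = (rope/x) · d(rope)/dt = (11/(3√13)) · (-2) = -22√13/39 m/s
The boat approaches at 22√13/39 ≈ 2.034 m/s.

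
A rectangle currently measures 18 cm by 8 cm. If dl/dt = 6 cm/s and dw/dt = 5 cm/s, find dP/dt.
22 cm/s

P = 2(l + w)
dP/dt = 2(dl/dt + dw/dt) = 2(6 + 5) = 22 cm/s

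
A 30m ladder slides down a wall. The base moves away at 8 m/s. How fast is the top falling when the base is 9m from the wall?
24√91/91 ≈ 2.516 m/s

x² + y² = 30²
2x·dx/dt + 2y·dy/dt = 0
dy/dt = -x/y · dx/dt = -9/(3√91) · 8 = -24√91/91 m/s
The top is descending at 24√91/91 ≈ 2.516 m/s.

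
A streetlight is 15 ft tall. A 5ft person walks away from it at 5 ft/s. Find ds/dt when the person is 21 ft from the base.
5/2 ft/s

By similar triangles: 15/(x+s) = 5/s
Solving: s = 5x/10
ds/dt = 5/10 · dx/dt = 1/2 · 5 = 5/2 ft/s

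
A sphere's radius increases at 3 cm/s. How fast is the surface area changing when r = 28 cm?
672π cm²/s

S = 4πr²
dS/dt = dS/dr · dr/dt = 8πr · 3
At r = 28: dS/dt = 672π cm²/s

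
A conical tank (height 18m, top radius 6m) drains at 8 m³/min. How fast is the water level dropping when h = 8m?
9/(8π) ≈ 0.3581 m/min

r/h = 6/18, so r = (1/3)h
V = (1/3)πr²h = (1/3)π((1/3)h)²h = (1/27)πh³
dV/dh = (1/9)πh²
dh/dt = (dV/dt)/(dV/dh) = -8/((1/9)π·8²) = -9/(8π) m/min
The level is dropping at 9/(8π) ≈ 0.3581 m/min.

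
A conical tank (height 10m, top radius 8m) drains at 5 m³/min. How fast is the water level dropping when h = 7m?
125/(784π) ≈ 0.05075 m/min

r/h = 8/10, so r = (4/5)h
V = (1/3)πr²h = (1/3)π((4/5)h)²h = (16/75)πh³
dV/dh = (16/25)πh²
dh/dt = (dV/dt)/(dV/dh) = -5/((16/25)π·7²) = -125/(784π) m/min
The level is dropping at 125/(784π) ≈ 0.05075 m/min.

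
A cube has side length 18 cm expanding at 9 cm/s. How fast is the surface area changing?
1944 cm²/s

A = 6s²
dA/dt = 12s · ds/dt = 12·18·9 = 1944 cm²/s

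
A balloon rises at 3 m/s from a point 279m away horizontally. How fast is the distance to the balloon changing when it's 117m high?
39√1130/1130 ≈ 1.16 m/s

z² = 279² + y²
z = √(279² + 117²) = 9√1130
dz/dt = y/z · dy/dt = 117/(9√1130) · 3 = 39√1130/1130 ≈ 1.16 m/s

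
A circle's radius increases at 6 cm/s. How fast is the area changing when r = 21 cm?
252π cm²/s

A = πr²
dA/dt = 2πr · dr/dt = 2π(21)(6) = 252π cm²/s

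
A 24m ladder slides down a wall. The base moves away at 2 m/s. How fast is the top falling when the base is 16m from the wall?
4√5/5 ≈ 1.789 m/s

x² + y² = 24²
2x·dx/dt + 2y·dy/dt = 0
dy/dt = -x/y · dx/dt = -16/(8√5) · 2 = -4√5/5 m/s
The top is descending at 4√5/5 ≈ 1.789 m/s.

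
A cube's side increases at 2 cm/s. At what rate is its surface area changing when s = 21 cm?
504 cm²/s

A = 6s²
dA/dt = 12s · ds/dt = 12·21·2 = 504 cm²/s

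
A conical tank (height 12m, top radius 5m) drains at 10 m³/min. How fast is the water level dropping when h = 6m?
8/(5π) ≈ 0.5093 m/min

r/h = 5/12, so r = (5/12)h
V = (1/3)πr²h = (1/3)π((5/12)h)²h = (25/432)πh³
dV/dh = (25/144)πh²
dh/dt = (dV/dt)/(dV/dh) = -10/((25/144)π·6²) = -8/(5π) m/min
The level is dropping at 8/(5π) ≈ 0.5093 m/min.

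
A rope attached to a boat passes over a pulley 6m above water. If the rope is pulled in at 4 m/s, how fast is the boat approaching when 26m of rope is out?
13√10/10 ≈ 4.111 m/s

rope² = x² + 6²
x = √(26² - 6²) = 8√10
dx/dt = (rope/x) · d(rope)/dt = (26/(8√10)) · (-4) = -13√10/10 m/s
The boat approaches at 13√10/10 ≈ 4.111 m/s.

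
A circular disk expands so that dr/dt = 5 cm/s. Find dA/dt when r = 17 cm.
170π cm²/s

A = πr²
dA/dt = 2πr · dr/dt = 2π(17)(5) = 170π cm²/s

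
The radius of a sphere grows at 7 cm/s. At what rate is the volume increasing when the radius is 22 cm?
13552π cm³/s

V = (4/3)πr³
dV/dt = dV/dr · dr/dt = 4πr² · 7
At r = 22: dV/dt = 13552π cm³/s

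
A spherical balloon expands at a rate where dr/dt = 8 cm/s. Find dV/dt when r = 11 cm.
3872π cm³/s

V = (4/3)πr³
dV/dt = dV/dr · dr/dt = 4πr² · 8
At r = 11: dV/dt = 3872π cm³/s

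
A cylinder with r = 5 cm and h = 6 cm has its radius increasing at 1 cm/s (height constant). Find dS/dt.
32π cm²/s

S = 2πrh + 2πr² (lateral + bases)
dS/dt = (2πh + 4πr)·dr/dt = (2π·6 + 4π·5)·1
= 32π cm²/s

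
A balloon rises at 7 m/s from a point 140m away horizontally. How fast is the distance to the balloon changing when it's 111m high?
777√31921/31921 ≈ 4.349 m/s

z² = 140² + y²
z = √(140² + 111²) = √31921
dz/dt = y/z · dy/dt = 111/√31921 · 7 = 777√31921/31921 ≈ 4.349 m/s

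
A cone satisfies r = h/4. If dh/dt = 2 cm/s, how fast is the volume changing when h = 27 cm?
729π/8 cm³/s

V = (1/3)π(h/4)²h = πh³/48
dV/dt = πh²/16 · 2
At h = 27: dV/dt = 729π/8 cm³/s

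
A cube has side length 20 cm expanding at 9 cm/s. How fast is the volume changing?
10800 cm³/s

V = s³
dV/dt = 3s² · ds/dt = 3·20²·9 = 10800 cm³/s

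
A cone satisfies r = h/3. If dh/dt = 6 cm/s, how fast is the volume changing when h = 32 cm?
2048π/3 cm³/s

V = (1/3)π(h/3)²h = πh³/27
dV/dt = πh²/9 · 6
At h = 32: dV/dt = 2048π/3 cm³/s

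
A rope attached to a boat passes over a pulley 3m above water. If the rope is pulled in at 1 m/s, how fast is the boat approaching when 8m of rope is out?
8√55/55 ≈ 1.079 m/s

rope² = x² + 3²
x = √(8² - 3²) = √55
dx/dt = (rope/x) · d(rope)/dt = (8/√55) · (-1) = -8√55/55 m/s
The boat approaches at 8√55/55 ≈ 1.079 m/s.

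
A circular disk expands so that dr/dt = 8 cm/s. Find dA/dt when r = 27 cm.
432π cm²/s

A = πr²
dA/dt = 2πr · dr/dt = 2π(27)(8) = 432π cm²/s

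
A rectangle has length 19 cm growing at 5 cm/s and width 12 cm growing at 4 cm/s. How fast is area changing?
136 cm²/s

A = lw
dA/dt = w·dl/dt + l·dw/dt = 12·5 + 19·4 = 136 cm²/s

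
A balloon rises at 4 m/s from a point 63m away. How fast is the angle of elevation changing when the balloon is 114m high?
0.014854 rad/s

tan(θ) = y/63
sec²(θ) · dθ/dt = (1/63) · dy/dt
dθ/dt = cos²(θ)/63 · 4 = 63/(63² + 114²) · 4
dθ/dt = 0.014854 rad/s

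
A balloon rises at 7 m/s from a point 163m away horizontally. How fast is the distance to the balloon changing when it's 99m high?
693√36370/36370 ≈ 3.634 m/s

z² = 163² + y²
z = √(163² + 99²) = √36370
dz/dt = y/z · dy/dt = 99/√36370 · 7 = 693√36370/36370 ≈ 3.634 m/s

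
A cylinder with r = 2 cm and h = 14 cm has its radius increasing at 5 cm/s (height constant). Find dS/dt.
180π cm²/s

S = 2πrh + 2πr² (lateral + bases)
dS/dt = (2πh + 4πr)·dr/dt = (2π·14 + 4π·2)·5
= 180π cm²/s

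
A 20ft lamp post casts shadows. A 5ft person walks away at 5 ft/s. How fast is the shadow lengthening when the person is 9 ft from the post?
5/3 ft/s

By similar triangles: 20/(x+s) = 5/s
Solving: s = 5x/15
ds/dt = 5/15 · dx/dt = 1/3 · 5 = 5/3 ft/s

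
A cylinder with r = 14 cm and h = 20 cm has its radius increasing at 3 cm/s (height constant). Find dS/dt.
288π cm²/s

S = 2πrh + 2πr² (lateral + bases)
dS/dt = (2πh + 4πr)·dr/dt = (2π·20 + 4π·14)·3
= 288π cm²/s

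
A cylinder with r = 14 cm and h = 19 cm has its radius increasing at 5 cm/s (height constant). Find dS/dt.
470π cm²/s

S = 2πrh + 2πr² (lateral + bases)
dS/dt = (2πh + 4πr)·dr/dt = (2π·19 + 4π·14)·5
= 470π cm²/s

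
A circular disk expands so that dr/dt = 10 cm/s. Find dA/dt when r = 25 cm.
500π cm²/s

A = πr²
dA/dt = 2πr · dr/dt = 2π(25)(10) = 500π cm²/s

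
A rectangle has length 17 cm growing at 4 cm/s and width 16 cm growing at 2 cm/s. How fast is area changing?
98 cm²/s

A = lw
dA/dt = w·dl/dt + l·dw/dt = 16·4 + 17·2 = 98 cm²/s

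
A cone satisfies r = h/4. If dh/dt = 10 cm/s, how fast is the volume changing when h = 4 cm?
10π cm³/s

V = (1/3)π(h/4)²h = πh³/48
dV/dt = πh²/16 · 10
At h = 4: dV/dt = 10π cm³/s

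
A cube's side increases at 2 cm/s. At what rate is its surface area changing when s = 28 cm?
672 cm²/s

A = 6s²
dA/dt = 12s · ds/dt = 12·28·2 = 672 cm²/s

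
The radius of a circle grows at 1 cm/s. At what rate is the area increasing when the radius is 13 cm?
26π cm²/s

A = πr²
dA/dt = 2πr · dr/dt = 2π(13)(1) = 26π cm²/s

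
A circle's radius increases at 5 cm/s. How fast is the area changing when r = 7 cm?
70π cm²/s

A = πr²
dA/dt = 2πr · dr/dt = 2π(7)(5) = 70π cm²/s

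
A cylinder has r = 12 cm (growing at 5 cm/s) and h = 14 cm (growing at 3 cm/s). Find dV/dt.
2112π cm³/s

V = πr²h
dV/dt = 2πrh·dr/dt + πr²·dh/dt
= 2π(12)(14)(5) + π(12)²(3)
= 2112π cm³/s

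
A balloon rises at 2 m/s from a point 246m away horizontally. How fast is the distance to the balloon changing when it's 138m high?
23√2210/1105 ≈ 0.9785 m/s

z² = 246² + y²
z = √(246² + 138²) = 6√2210
dz/dt = y/z · dy/dt = 138/(6√2210) · 2 = 23√2210/1105 ≈ 0.9785 m/s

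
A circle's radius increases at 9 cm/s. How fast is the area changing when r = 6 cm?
108π cm²/s

A = πr²
dA/dt = 2πr · dr/dt = 2π(6)(9) = 108π cm²/s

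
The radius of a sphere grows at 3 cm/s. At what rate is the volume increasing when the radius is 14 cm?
2352π cm³/s

V = (4/3)πr³
dV/dt = dV/dr · dr/dt = 4πr² · 3
At r = 14: dV/dt = 2352π cm³/s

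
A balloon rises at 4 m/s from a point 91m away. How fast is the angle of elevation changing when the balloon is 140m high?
0.013055 rad/s

tan(θ) = y/91
sec²(θ) · dθ/dt = (1/91) · dy/dt
dθ/dt = cos²(θ)/91 · 4 = 91/(91² + 140²) · 4
dθ/dt = 0.013055 rad/s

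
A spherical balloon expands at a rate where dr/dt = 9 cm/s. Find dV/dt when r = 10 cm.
3600π cm³/s

V = (4/3)πr³
dV/dt = dV/dr · dr/dt = 4πr² · 9
At r = 10: dV/dt = 3600π cm³/s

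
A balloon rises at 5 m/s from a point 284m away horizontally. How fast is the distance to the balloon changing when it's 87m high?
87√3529/3529 ≈ 1.465 m/s

z² = 284² + y²
z = √(284² + 87²) = 5√3529
dz/dt = y/z · dy/dt = 87/(5√3529) · 5 = 87√3529/3529 ≈ 1.465 m/s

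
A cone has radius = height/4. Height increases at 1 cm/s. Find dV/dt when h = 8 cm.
4π cm³/s

V = (1/3)π(h/4)²h = πh³/48
dV/dt = πh²/16 · 1
At h = 8: dV/dt = 4π cm³/s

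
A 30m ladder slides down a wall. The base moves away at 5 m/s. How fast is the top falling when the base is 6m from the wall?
5√6/12 ≈ 1.021 m/s

x² + y² = 30²
2x·dx/dt + 2y·dy/dt = 0
dy/dt = -x/y · dx/dt = -6/(12√6) · 5 = -5√6/12 m/s
The top is descending at 5√6/12 ≈ 1.021 m/s.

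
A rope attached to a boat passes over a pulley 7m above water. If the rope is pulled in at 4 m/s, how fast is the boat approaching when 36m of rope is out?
144√1247/1247 ≈ 4.078 m/s

rope² = x² + 7²
x = √(36² - 7²) = √1247
dx/dt = (rope/x) · d(rope)/dt = (36/√1247) · (-4) = -144√1247/1247 m/s
The boat approaches at 144√1247/1247 ≈ 4.078 m/s.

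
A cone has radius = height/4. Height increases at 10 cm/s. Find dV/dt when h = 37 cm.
6845π/8 cm³/s

V = (1/3)π(h/4)²h = πh³/48
dV/dt = πh²/16 · 10
At h = 37: dV/dt = 6845π/8 cm³/s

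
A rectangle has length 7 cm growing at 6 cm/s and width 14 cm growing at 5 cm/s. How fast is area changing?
119 cm²/s

A = lw
dA/dt = w·dl/dt + l·dw/dt = 14·6 + 7·5 = 119 cm²/s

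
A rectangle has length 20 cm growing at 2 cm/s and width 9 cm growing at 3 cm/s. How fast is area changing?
78 cm²/s

A = lw
dA/dt = w·dl/dt + l·dw/dt = 9·2 + 20·3 = 78 cm²/s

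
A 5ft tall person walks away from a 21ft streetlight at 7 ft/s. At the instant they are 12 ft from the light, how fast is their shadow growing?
35/16 ft/s

By similar triangles: 21/(x+s) = 5/s
Solving: s = 5x/16
ds/dt = 5/16 · dx/dt = 5/16 · 7 = 35/16 ft/s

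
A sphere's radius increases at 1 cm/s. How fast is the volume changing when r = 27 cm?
2916π cm³/s

V = (4/3)πr³
dV/dt = dV/dr · dr/dt = 4πr² · 1
At r = 27: dV/dt = 2916π cm³/s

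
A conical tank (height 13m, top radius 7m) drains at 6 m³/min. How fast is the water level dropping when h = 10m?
507/(2450π) ≈ 0.06587 m/min

r/h = 7/13, so r = (7/13)h
V = (1/3)πr²h = (1/3)π((7/13)h)²h = (49/507)πh³
dV/dh = (49/169)πh²
dh/dt = (dV/dt)/(dV/dh) = -6/((49/169)π·10²) = -507/(2450π) m/min
The level is dropping at 507/(2450π) ≈ 0.06587 m/min.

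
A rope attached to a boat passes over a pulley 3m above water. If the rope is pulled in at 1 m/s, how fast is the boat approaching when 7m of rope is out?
7√10/20 ≈ 1.107 m/s

rope² = x² + 3²
x = √(7² - 3²) = 2√10
dx/dt = (rope/x) · d(rope)/dt = (7/(2√10)) · (-1) = -7√10/20 m/s
The boat approaches at 7√10/20 ≈ 1.107 m/s.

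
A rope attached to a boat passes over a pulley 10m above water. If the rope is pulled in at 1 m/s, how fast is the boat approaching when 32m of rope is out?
16√231/231 ≈ 1.053 m/s

rope² = x² + 10²
x = √(32² - 10²) = 2√231
dx/dt = (rope/x) · d(rope)/dt = (32/(2√231)) · (-1) = -16√231/231 m/s
The boat approaches at 16√231/231 ≈ 1.053 m/s.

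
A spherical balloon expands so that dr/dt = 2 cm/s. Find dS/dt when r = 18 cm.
288π cm²/s

S = 4πr²
dS/dt = dS/dr · dr/dt = 8πr · 2
At r = 18: dS/dt = 288π cm²/s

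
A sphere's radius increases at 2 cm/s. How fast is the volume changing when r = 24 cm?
4608π cm³/s

V = (4/3)πr³
dV/dt = dV/dr · dr/dt = 4πr² · 2
At r = 24: dV/dt = 4608π cm³/s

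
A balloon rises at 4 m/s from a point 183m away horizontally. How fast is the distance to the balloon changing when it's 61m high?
2√10/5 ≈ 1.265 m/s

z² = 183² + y²
z = √(183² + 61²) = 61√10
dz/dt = y/z · dy/dt = 61/(61√10) · 4 = 2√10/5 ≈ 1.265 m/s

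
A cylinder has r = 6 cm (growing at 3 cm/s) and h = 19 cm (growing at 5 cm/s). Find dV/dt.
864π cm³/s

V = πr²h
dV/dt = 2πrh·dr/dt + πr²·dh/dt
= 2π(6)(19)(3) + π(6)²(5)
= 864π cm³/s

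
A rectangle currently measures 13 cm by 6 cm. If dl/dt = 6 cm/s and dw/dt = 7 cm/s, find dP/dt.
26 cm/s

P = 2(l + w)
dP/dt = 2(dl/dt + dw/dt) = 2(6 + 7) = 26 cm/s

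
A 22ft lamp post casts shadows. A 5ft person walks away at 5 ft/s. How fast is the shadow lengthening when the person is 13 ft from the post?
25/17 ft/s

By similar triangles: 22/(x+s) = 5/s
Solving: s = 5x/17
ds/dt = 5/17 · dx/dt = 5/17 · 5 = 25/17 ft/s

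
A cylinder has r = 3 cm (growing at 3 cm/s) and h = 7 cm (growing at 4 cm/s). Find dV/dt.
162π cm³/s

V = πr²h
dV/dt = 2πrh·dr/dt + πr²·dh/dt
= 2π(3)(7)(3) + π(3)²(4)
= 162π cm³/s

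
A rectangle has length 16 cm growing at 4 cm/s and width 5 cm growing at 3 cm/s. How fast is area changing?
68 cm²/s

A = lw
dA/dt = w·dl/dt + l·dw/dt = 5·4 + 16·3 = 68 cm²/s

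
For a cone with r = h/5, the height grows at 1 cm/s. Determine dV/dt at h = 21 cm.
441π/25 cm³/s

V = (1/3)π(h/5)²h = πh³/75
dV/dt = πh²/25 · 1
At h = 21: dV/dt = 441π/25 cm³/s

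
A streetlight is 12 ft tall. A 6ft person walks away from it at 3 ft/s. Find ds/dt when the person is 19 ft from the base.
3 ft/s

By similar triangles: 12/(x+s) = 6/s
Solving: s = 6x/6
ds/dt = 6/6 · dx/dt = 1 · 3 = 3 ft/s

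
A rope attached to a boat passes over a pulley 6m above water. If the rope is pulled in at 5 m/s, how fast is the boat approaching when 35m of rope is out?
175√1189/1189 ≈ 5.075 m/s

rope² = x² + 6²
x = √(35² - 6²) = √1189
dx/dt = (rope/x) · d(rope)/dt = (35/√1189) · (-5) = -175√1189/1189 m/s
The boat approaches at 175√1189/1189 ≈ 5.075 m/s.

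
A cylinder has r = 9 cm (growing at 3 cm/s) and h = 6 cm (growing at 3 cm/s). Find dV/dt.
567π cm³/s

V = πr²h
dV/dt = 2πrh·dr/dt + πr²·dh/dt
= 2π(9)(6)(3) + π(9)²(3)
= 567π cm³/s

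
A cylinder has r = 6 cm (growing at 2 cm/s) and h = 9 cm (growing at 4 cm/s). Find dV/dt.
360π cm³/s

V = πr²h
dV/dt = 2πrh·dr/dt + πr²·dh/dt
= 2π(6)(9)(2) + π(6)²(4)
= 360π cm³/s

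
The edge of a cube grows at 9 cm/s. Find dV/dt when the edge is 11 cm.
3267 cm³/s

V = s³
dV/dt = 3s² · ds/dt = 3·11²·9 = 3267 cm³/s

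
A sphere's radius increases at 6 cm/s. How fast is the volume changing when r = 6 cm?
864π cm³/s

V = (4/3)πr³
dV/dt = dV/dr · dr/dt = 4πr² · 6
At r = 6: dV/dt = 864π cm³/s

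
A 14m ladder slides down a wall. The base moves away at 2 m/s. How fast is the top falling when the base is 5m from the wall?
10√19/57 ≈ 0.7647 m/s

x² + y² = 14²
2x·dx/dt + 2y·dy/dt = 0
dy/dt = -x/y · dx/dt = -5/(3√19) · 2 = -10√19/57 m/s
The top is descending at 10√19/57 ≈ 0.7647 m/s.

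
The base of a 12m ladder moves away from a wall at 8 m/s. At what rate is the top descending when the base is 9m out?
24√7/7 ≈ 9.071 m/s

x² + y² = 12²
2x·dx/dt + 2y·dy/dt = 0
dy/dt = -x/y · dx/dt = -9/(3√7) · 8 = -24√7/7 m/s
The top is descending at 24√7/7 ≈ 9.071 m/s.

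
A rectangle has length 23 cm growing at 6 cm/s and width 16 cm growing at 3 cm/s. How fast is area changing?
165 cm²/s

A = lw
dA/dt = w·dl/dt + l·dw/dt = 16·6 + 23·3 = 165 cm²/s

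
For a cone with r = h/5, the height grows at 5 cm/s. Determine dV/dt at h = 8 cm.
64π/5 cm³/s

V = (1/3)π(h/5)²h = πh³/75
dV/dt = πh²/25 · 5
At h = 8: dV/dt = 64π/5 cm³/s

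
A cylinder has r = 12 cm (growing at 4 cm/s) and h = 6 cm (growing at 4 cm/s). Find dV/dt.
1152π cm³/s

V = πr²h
dV/dt = 2πrh·dr/dt + πr²·dh/dt
= 2π(12)(6)(4) + π(12)²(4)
= 1152π cm³/s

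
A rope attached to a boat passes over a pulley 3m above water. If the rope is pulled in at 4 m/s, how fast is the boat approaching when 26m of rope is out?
104√667/667 ≈ 4.027 m/s

rope² = x² + 3²
x = √(26² - 3²) = √667
dx/dt = (rope/x) · d(rope)/dt = (26/√667) · (-4) = -104√667/667 m/s
The boat approaches at 104√667/667 ≈ 4.027 m/s.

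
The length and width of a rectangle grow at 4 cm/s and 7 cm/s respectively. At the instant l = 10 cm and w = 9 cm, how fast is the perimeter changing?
22 cm/s

P = 2(l + w)
dP/dt = 2(dl/dt + dw/dt) = 2(4 + 7) = 22 cm/s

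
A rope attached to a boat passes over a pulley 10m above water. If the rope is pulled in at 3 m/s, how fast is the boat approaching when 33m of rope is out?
99√989/989 ≈ 3.148 m/s

rope² = x² + 10²
x = √(33² - 10²) = √989
dx/dt = (rope/x) · d(rope)/dt = (33/√989) · (-3) = -99√989/989 m/s
The boat approaches at 99√989/989 ≈ 3.148 m/s.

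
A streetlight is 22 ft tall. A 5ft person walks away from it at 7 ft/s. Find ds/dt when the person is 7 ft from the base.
35/17 ft/s

By similar triangles: 22/(x+s) = 5/s
Solving: s = 5x/17
ds/dt = 5/17 · dx/dt = 5/17 · 7 = 35/17 ft/s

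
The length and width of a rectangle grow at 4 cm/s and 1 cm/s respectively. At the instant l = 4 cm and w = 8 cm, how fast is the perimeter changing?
10 cm/s

P = 2(l + w)
dP/dt = 2(dl/dt + dw/dt) = 2(4 + 1) = 10 cm/s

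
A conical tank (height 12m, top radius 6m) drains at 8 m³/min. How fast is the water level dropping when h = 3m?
32/(9π) ≈ 1.132 m/min

r/h = 6/12, so r = (1/2)h
V = (1/3)πr²h = (1/3)π((1/2)h)²h = (1/12)πh³
dV/dh = (1/4)πh²
dh/dt = (dV/dt)/(dV/dh) = -8/((1/4)π·3²) = -32/(9π) m/min
The level is dropping at 32/(9π) ≈ 1.132 m/min.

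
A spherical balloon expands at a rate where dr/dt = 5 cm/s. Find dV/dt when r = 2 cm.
80π cm³/s

V = (4/3)πr³
dV/dt = dV/dr · dr/dt = 4πr² · 5
At r = 2: dV/dt = 80π cm³/s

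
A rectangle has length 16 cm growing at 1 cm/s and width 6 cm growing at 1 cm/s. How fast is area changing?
22 cm²/s

A = lw
dA/dt = w·dl/dt + l·dw/dt = 6·1 + 16·1 = 22 cm²/s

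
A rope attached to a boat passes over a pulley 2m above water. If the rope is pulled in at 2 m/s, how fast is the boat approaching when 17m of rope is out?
34√285/285 ≈ 2.014 m/s

rope² = x² + 2²
x = √(17² - 2²) = √285
dx/dt = (rope/x) · d(rope)/dt = (17/√285) · (-2) = -34√285/285 m/s
The boat approaches at 34√285/285 ≈ 2.014 m/s.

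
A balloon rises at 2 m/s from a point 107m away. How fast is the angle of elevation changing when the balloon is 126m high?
0.007832 rad/s

tan(θ) = y/107
sec²(θ) · dθ/dt = (1/107) · dy/dt
dθ/dt = cos²(θ)/107 · 2 = 107/(107² + 126²) · 2
dθ/dt = 0.007832 rad/s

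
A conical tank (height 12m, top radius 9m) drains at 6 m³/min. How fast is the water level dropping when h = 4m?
2/(3π) ≈ 0.2122 m/min

r/h = 9/12, so r = (3/4)h
V = (1/3)πr²h = (1/3)π((3/4)h)²h = (3/16)πh³
dV/dh = (9/16)πh²
dh/dt = (dV/dt)/(dV/dh) = -6/((9/16)π·4²) = -2/(3π) m/min
The level is dropping at 2/(3π) ≈ 0.2122 m/min.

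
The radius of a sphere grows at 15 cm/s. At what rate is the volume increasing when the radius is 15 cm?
13500π cm³/s

V = (4/3)πr³
dV/dt = dV/dr · dr/dt = 4πr² · 15
At r = 15: dV/dt = 13500π cm³/s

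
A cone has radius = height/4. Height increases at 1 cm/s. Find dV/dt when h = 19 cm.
361π/16 cm³/s

V = (1/3)π(h/4)²h = πh³/48
dV/dt = πh²/16 · 1
At h = 19: dV/dt = 361π/16 cm³/s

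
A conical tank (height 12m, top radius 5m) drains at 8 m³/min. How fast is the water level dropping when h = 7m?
1152/(1225π) ≈ 0.2993 m/min

r/h = 5/12, so r = (5/12)h
V = (1/3)πr²h = (1/3)π((5/12)h)²h = (25/432)πh³
dV/dh = (25/144)πh²
dh/dt = (dV/dt)/(dV/dh) = -8/((25/144)π·7²) = -1152/(1225π) m/min
The level is dropping at 1152/(1225π) ≈ 0.2993 m/min.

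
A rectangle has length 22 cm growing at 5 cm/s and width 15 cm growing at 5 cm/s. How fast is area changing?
185 cm²/s

A = lw
dA/dt = w·dl/dt + l·dw/dt = 15·5 + 22·5 = 185 cm²/s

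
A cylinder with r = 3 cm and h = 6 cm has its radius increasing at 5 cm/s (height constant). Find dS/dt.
120π cm²/s

S = 2πrh + 2πr² (lateral + bases)
dS/dt = (2πh + 4πr)·dr/dt = (2π·6 + 4π·3)·5
= 120π cm²/s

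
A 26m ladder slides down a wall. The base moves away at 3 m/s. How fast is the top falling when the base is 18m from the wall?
27√22/44 ≈ 2.878 m/s

x² + y² = 26²
2x·dx/dt + 2y·dy/dt = 0
dy/dt = -x/y · dx/dt = -18/(4√22) · 3 = -27√22/44 m/s
The top is descending at 27√22/44 ≈ 2.878 m/s.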